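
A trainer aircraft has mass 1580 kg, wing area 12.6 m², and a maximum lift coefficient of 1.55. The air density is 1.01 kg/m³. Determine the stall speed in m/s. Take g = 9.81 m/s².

V_stall = 39.6 m/s

Stall occurs when L = W at CL,max. W = mg = 1580 × 9.81 = 15500 N.
V_stall = √(2W/(ρ·S·CL,max)) = √(2 × 15500 / (1.01 × 12.6 × 1.55))
V_stall = √1572 = 39.6 m/s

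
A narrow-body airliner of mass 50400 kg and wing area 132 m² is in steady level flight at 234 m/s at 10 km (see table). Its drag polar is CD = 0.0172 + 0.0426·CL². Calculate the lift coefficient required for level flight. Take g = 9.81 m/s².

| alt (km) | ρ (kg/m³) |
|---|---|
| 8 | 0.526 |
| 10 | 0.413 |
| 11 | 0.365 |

CL = 0.331

At 10 km, from the table: ρ = 0.413 kg/m³.
Level flight ⇒ L = W = m·g = 50400 × 9.81 = 4.9442×10^5 N.
q = ½ρv² = ½ × 0.413 × 234² = 11310 Pa.
CL = W/(q·S) = 4.9442×10^5 / (11310 × 132) = 0.3313.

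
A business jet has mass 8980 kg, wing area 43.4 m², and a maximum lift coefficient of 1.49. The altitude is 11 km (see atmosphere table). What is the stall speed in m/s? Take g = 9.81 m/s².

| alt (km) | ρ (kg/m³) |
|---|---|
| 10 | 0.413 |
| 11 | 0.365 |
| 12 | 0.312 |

V_stall = 86.4 m/s

At 11 km, from the table: ρ = 0.365 kg/m³.
Stall occurs when L = W at CL,max. W = mg = 8980 × 9.81 = 88090 N.
From L = ½ρV²S·CL,max = W: V_stall = √(2W/(ρSCL,max)) = √(2·88090/(0.365·43.4·1.49))
V_stall = √7465 = 86.4 m/s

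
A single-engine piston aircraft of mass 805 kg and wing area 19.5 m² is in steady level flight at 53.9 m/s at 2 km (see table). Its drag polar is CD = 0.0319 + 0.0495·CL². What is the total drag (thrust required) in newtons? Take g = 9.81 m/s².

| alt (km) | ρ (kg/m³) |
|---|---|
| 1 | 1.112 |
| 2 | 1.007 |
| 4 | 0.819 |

At 2 km, from the table: ρ = 1.007 kg/m³.
In steady level flight, lift balances weight: W = mg = 805 × 9.81 = 7897.1 N.
Dynamic pressure q = 0.5 × 1.007 × 53.9² = 1463 Pa.
Required CL = L/(qS) = 7897.1/(1463·19.5) = 0.2769.
CD = 0.0319 + 0.0495 × 0.2769² = 0.03569.
D = q·S·CD = 1463 × 19.5 × 0.03569 = 1018 N

D = 1020 N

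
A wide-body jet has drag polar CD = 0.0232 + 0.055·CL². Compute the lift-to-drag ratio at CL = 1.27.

CD = 0.0232 + 0.055 × 1.27² = 0.1119
L/D = CL/CD = 1.27 / 0.1119 = 11.3

L/D = 11.3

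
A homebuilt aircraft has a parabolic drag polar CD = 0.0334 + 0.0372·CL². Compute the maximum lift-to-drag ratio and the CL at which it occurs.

(L/D)max = 14.2, at CL = 0.948

For CD = CD0 + K·CL², (L/D)max occurs at CL* = √(CD0/K) and equals 1/(2√(K·CD0)).
(L/D)max = 1/(2√(0.0372 × 0.0334)) = 1/(2 × 0.03525) = 14.2
CL* = √(0.0334/0.0372) = 0.948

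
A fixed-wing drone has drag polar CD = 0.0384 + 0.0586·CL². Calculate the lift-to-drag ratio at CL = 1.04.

CD = 0.0384 + 0.0586 × 1.04² = 0.1018
L/D = CL/CD = 1.04 / 0.1018 = 10.2

L/D = 10.2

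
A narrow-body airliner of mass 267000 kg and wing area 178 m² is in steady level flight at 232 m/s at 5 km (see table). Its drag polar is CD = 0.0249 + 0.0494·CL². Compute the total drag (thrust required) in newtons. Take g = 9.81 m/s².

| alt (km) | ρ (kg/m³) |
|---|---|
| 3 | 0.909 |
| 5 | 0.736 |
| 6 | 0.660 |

D = 1.84×10^5 N

At 5 km, from the table: ρ = 0.736 kg/m³.
Level flight ⇒ L = W = m·g = 267000 × 9.81 = 2.6193×10^6 N.
Dynamic pressure q = 0.5 × 0.736 × 232² = 19810 Pa.
Required CL = L/(qS) = 2.6193×10^6/(19810·178) = 0.7429.
CD = 0.0249 + 0.0494 × 0.7429² = 0.05216.
D = q·S·CD = 19810 × 178 × 0.05216 = 1.839×10^5 N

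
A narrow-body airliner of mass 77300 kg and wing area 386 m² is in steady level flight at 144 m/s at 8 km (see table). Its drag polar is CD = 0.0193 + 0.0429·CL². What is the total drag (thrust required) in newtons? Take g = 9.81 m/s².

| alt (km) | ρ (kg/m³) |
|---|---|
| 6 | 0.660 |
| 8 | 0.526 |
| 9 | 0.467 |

At 8 km, from the table: ρ = 0.526 kg/m³.
Level flight ⇒ L = W = m·g = 77300 × 9.81 = 7.5831×10^5 N.
q = ½ρv² = ½ × 0.526 × 144² = 5454 Pa.
CL = W/(q·S) = 7.5831×10^5 / (5454 × 386) = 0.3602.
CD = 0.0193 + 0.0429 × 0.3602² = 0.02487.
D = q·S·CD = 5454 × 386 × 0.02487 = 52350 N

D = 52300 N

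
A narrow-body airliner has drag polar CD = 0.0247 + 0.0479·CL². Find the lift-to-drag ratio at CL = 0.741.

CD = 0.0247 + 0.0479 × 0.741² = 0.051
L/D = CL/CD = 0.741 / 0.051 = 14.5

L/D = 14.5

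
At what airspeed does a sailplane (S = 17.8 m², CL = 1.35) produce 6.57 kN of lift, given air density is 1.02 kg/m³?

L = ½ρv²S·CL ⇒ v = √(2L/(ρ·S·CL))
v = √(2 × 6570 / (1.02 × 17.8 × 1.35)) = √536.1 = 23.2 m/s

v = 23.2 m/s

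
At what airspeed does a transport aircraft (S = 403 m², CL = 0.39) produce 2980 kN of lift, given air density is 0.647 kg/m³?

L = ½ρv²S·CL ⇒ v = √(2L/(ρ·S·CL))
v = √(2 × 2.98×10^6 / (0.647 × 403 × 0.39)) = √58610 = 242 m/s

v = 242 m/s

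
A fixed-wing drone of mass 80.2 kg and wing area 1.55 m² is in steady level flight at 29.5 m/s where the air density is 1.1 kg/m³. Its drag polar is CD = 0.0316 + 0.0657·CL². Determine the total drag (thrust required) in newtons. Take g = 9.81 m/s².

D = 78.3 N

In steady level flight, lift balances weight: W = mg = 80.2 × 9.81 = 786.76 N.
Dynamic pressure q = 0.5 × 1.1 × 29.5² = 478.6 Pa.
CL = 2W/(ρv²S) = 2×786.76/(1.1×29.5²×1.55) = 1.06.
CD = 0.0316 + 0.0657 × 1.06² = 0.1055.
D = q·S·CD = 478.6 × 1.55 × 0.1055 = 78.26 N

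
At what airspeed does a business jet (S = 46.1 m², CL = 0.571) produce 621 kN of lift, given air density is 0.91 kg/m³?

L = ½ρv²S·CL ⇒ v = √(2L/(ρ·S·CL))
v = √(2 × 6.21×10^5 / (0.91 × 46.1 × 0.571)) = √51850 = 228 m/s

v = 228 m/s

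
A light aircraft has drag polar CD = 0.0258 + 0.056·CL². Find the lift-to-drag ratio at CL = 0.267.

CD = 0.0258 + 0.056 × 0.267² = 0.02979
L/D = CL/CD = 0.267 / 0.02979 = 8.96

L/D = 8.96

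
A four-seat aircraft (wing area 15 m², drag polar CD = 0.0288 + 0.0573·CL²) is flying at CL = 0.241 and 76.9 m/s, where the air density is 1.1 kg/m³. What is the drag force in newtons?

CD = 0.0288 + 0.0573 × 0.241² = 0.03213
D = ½ρv²S·CD = ½ × 1.1 × 76.9² × 15 × 0.03213 = 1570 N

D = 1570 N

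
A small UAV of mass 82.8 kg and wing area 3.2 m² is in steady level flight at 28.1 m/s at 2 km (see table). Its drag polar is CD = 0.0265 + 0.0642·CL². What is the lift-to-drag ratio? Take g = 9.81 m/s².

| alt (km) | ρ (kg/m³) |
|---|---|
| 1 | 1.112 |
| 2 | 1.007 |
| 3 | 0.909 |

At 2 km, from the table: ρ = 1.007 kg/m³.
Level flight ⇒ L = W = m·g = 82.8 × 9.81 = 812.27 N.
Dynamic pressure q = 0.5 × 1.007 × 28.1² = 397.6 Pa.
Required CL = L/(qS) = 812.27/(397.6·3.2) = 0.6385.
CD = 0.0265 + 0.0642 × 0.6385² = 0.05267.
L/D = CL/CD = 0.6385 / 0.05267 = 12.1

L/D = 12.1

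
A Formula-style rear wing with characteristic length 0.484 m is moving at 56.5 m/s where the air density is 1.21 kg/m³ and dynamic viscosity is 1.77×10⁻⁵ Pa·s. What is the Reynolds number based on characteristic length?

Re = ρ·v·c/μ = 1.21 × 56.5 × 0.484 / (1.77×10⁻⁵) = 1.87×10^6

Re = 1.87×10^6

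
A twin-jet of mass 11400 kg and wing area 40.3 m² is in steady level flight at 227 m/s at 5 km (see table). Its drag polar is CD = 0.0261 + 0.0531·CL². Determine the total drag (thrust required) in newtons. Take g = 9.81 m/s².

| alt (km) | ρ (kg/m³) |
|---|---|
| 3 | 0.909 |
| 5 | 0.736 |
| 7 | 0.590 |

At 5 km, from the table: ρ = 0.736 kg/m³.
Weight W = mg = 11400 × 9.81 = 1.1183×10^5 N; in level flight L = W.
q = ½ρv² = ½ × 0.736 × 227² = 18960 Pa.
CL = 2W/(ρv²S) = 2×1.1183×10^5/(0.736×227²×40.3) = 0.1463.
CD = 0.0261 + 0.0531 × 0.1463² = 0.02724.
D = q·S·CD = 18960 × 40.3 × 0.02724 = 20810 N

D = 20800 N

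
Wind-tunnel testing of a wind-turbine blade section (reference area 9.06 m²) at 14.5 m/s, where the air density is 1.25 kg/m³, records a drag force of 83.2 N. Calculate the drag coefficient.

From D = ½ρv²S·CD, rearranging gives CD = 2D/(ρv²S).
CD = 2 × 83.2 / (1.25 × 14.5² × 9.06) = 0.0699

CD = 0.0699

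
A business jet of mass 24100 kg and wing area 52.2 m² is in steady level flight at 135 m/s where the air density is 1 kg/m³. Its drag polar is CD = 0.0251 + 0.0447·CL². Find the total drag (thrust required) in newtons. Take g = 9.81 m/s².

In steady level flight, lift balances weight: W = mg = 24100 × 9.81 = 2.3642×10^5 N.
Dynamic pressure q = 0.5 × 1 × 135² = 9112 Pa.
Required CL = L/(qS) = 2.3642×10^5/(9112·52.2) = 0.497.
CD = 0.0251 + 0.0447 × 0.497² = 0.03614.
D = q·S·CD = 9112 × 52.2 × 0.03614 = 17190 N

D = 17200 N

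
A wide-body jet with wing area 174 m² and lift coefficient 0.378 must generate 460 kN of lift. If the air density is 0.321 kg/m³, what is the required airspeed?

v = 209 m/s

L = ½ρv²S·CL ⇒ v = √(2L/(ρ·S·CL))
v = √(2 × 4.6×10^5 / (0.321 × 174 × 0.378)) = √43580 = 209 m/s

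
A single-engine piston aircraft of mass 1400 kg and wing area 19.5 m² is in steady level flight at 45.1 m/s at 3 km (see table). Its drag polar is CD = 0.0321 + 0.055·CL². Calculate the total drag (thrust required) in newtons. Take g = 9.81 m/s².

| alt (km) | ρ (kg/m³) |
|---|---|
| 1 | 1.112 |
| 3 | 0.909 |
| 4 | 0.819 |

At 3 km, from the table: ρ = 0.909 kg/m³.
In steady level flight, lift balances weight: W = mg = 1400 × 9.81 = 13734 N.
q = ½ρv² = ½ × 0.909 × 45.1² = 924.5 Pa.
CL = 2W/(ρv²S) = 2×13734/(0.909×45.1²×19.5) = 0.7619.
CD = 0.0321 + 0.055 × 0.7619² = 0.06402.
D = q·S·CD = 924.5 × 19.5 × 0.06402 = 1154 N

D = 1150 N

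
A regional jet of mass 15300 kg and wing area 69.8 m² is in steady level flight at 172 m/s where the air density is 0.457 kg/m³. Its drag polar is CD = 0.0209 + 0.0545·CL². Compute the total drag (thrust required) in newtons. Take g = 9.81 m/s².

D = 12500 N

In steady level flight, lift balances weight: W = mg = 15300 × 9.81 = 1.5009×10^5 N.
Dynamic pressure q = 0.5 × 0.457 × 172² = 6760 Pa.
CL = W/(q·S) = 1.5009×10^5 / (6760 × 69.8) = 0.3181.
CD = 0.0209 + 0.0545 × 0.3181² = 0.02641.
D = q·S·CD = 6760 × 69.8 × 0.02641 = 12460 N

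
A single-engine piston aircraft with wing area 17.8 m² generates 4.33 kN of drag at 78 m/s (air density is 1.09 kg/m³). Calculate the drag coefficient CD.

From D = ½ρv²S·CD, rearranging gives CD = 2D/(ρv²S).
CD = 2 × 4330 / (1.09 × 78² × 17.8) = 0.0734

CD = 0.0734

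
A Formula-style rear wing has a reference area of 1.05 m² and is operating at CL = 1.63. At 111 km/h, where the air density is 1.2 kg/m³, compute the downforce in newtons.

Convert speed: v = 111 km/h ÷ 3.6 = 30.83 m/s.
Dynamic pressure q = ½ρv² = ½ × 1.2 × 30.83² = 570.4 Pa.
L = q·S·CL = 570.4 × 1.05 × 1.63 = 976 N

L = 976 N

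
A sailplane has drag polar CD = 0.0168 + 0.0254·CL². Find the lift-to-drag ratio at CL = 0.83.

L/D = 24.2

CD = 0.0168 + 0.0254 × 0.83² = 0.0343
L/D = CL/CD = 0.83 / 0.0343 = 24.2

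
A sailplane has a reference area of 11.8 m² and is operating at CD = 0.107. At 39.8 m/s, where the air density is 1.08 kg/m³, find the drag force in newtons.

Dynamic pressure q = ½ρv² = ½ × 1.08 × 39.8² = 855.4 Pa.
D = q·S·CD = 855.4 × 11.8 × 0.107 = 1080 N

D = 1080 N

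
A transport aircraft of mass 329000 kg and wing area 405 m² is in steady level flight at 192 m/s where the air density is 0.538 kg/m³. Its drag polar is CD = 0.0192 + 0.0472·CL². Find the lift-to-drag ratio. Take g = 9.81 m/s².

In steady level flight, lift balances weight: W = mg = 329000 × 9.81 = 3.2275×10^6 N.
q = ½ρv² = ½ × 0.538 × 192² = 9916 Pa.
Required CL = L/(qS) = 3.2275×10^6/(9916·405) = 0.8036.
CD = 0.0192 + 0.0472 × 0.8036² = 0.04968.
L/D = CL/CD = 0.8036 / 0.04968 = 16.2

L/D = 16.2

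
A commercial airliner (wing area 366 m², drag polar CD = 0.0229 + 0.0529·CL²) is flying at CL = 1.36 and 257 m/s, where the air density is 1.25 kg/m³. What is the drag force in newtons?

D = 1.82×10^6 N

CD = 0.0229 + 0.0529 × 1.36² = 0.1207
D = ½ρv²S·CD = ½ × 1.25 × 257² × 366 × 0.1207 = 1.82×10^6 N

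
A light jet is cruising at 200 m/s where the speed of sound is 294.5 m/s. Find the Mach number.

M = v/a = 200 / 294.5 = 0.679

M = 0.679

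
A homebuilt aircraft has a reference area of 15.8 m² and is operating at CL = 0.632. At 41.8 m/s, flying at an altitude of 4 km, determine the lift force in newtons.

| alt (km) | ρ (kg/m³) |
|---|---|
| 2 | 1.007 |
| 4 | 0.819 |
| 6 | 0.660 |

L = 7140 N

At 4 km, from the table: ρ = 0.819 kg/m³.
L = ½ρv²S·CL = ½ × 0.819 × 41.8² × 15.8 × 0.632 = 7140 N ≈ 7.14 kN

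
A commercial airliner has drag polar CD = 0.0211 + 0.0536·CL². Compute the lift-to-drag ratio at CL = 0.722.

CD = 0.0211 + 0.0536 × 0.722² = 0.04904
L/D = CL/CD = 0.722 / 0.04904 = 14.7

L/D = 14.7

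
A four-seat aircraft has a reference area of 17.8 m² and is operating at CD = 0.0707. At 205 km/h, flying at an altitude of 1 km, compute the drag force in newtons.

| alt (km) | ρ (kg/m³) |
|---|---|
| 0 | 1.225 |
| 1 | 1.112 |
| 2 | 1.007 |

At 1 km, from the table: ρ = 1.112 kg/m³.
Convert speed: v = 205 km/h ÷ 3.6 = 56.94 m/s.
D = ½ρv²S·CD = ½ × 1.112 × 56.94² × 17.8 × 0.0707 = 2270 N

D = 2270 N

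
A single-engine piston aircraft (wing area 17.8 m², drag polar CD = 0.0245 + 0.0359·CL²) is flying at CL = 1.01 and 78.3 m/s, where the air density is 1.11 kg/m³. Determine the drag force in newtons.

D = 3700 N

CD = 0.0245 + 0.0359 × 1.01² = 0.06112
D = ½ρv²S·CD = ½ × 1.11 × 78.3² × 17.8 × 0.06112 = 3700 N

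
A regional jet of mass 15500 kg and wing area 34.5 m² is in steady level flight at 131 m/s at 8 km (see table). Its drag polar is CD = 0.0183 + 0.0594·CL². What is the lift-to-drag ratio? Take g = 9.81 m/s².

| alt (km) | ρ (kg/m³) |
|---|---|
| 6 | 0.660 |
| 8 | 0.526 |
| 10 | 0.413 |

L/D = 13

At 8 km, from the table: ρ = 0.526 kg/m³.
Weight W = mg = 15500 × 9.81 = 1.5206×10^5 N; in level flight L = W.
Dynamic pressure q = 0.5 × 0.526 × 131² = 4513 Pa.
CL = W/(q·S) = 1.5206×10^5 / (4513 × 34.5) = 0.9765.
CD = 0.0183 + 0.0594 × 0.9765² = 0.07494.
L/D = CL/CD = 0.9765 / 0.07494 = 13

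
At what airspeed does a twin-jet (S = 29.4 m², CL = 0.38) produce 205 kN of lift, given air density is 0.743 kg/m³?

L = ½ρv²S·CL ⇒ v = √(2L/(ρ·S·CL))
v = √(2 × 2.05×10^5 / (0.743 × 29.4 × 0.38)) = √49390 = 222 m/s

v = 222 m/s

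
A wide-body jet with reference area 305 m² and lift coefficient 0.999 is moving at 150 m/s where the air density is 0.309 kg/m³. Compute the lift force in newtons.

L = ½ρv²S·CL = ½ × 0.309 × 150² × 305 × 0.999 = 1.06×10^6 N ≈ 1060 kN

L = 1.06×10^6 N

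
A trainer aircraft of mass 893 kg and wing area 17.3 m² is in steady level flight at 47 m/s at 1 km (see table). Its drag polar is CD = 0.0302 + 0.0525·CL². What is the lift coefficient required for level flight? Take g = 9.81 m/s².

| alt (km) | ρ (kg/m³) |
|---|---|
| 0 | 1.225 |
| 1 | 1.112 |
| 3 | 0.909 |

CL = 0.412

At 1 km, from the table: ρ = 1.112 kg/m³.
Level flight ⇒ L = W = m·g = 893 × 9.81 = 8760.3 N.
Dynamic pressure q = 0.5 × 1.112 × 47² = 1228 Pa.
Required CL = L/(qS) = 8760.3/(1228·17.3) = 0.4123.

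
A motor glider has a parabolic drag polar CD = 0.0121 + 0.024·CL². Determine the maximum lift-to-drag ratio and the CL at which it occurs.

(L/D)max = 29.3, at CL = 0.71

For CD = CD0 + K·CL², (L/D)max occurs at CL* = √(CD0/K) and equals 1/(2√(K·CD0)).
(L/D)max = 1/(2√(0.024 × 0.0121)) = 1/(2 × 0.01704) = 29.3
CL* = √(0.0121/0.024) = 0.71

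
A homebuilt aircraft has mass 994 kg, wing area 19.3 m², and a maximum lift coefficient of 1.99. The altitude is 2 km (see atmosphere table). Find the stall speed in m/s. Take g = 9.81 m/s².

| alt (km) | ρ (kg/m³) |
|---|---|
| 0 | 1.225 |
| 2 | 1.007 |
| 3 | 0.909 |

At 2 km, from the table: ρ = 1.007 kg/m³.
Stall occurs when L = W at CL,max. W = mg = 994 × 9.81 = 9751 N.
V_stall = √(2W/(ρ·S·CL,max)) = √(2 × 9751 / (1.007 × 19.3 × 1.99))
V_stall = √504.2 = 22.5 m/s

V_stall = 22.5 m/s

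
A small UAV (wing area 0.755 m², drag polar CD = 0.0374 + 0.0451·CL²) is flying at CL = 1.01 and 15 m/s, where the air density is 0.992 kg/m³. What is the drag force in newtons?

CD = 0.0374 + 0.0451 × 1.01² = 0.08341
D = ½ρv²S·CD = ½ × 0.992 × 15² × 0.755 × 0.08341 = 7.03 N

D = 7.03 N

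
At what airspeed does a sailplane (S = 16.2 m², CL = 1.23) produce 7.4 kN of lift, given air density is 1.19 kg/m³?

L = ½ρv²S·CL ⇒ v = √(2L/(ρ·S·CL))
v = √(2 × 7400 / (1.19 × 16.2 × 1.23)) = √624.2 = 25 m/s

v = 25 m/s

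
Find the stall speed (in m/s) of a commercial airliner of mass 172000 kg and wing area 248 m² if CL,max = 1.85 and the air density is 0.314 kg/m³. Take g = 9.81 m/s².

At stall, lift equals weight: L = W = m·g = 172000 × 9.81 = 1.687×10^6 N.
V_stall = √(2W/(ρ·S·CL,max)) = √(2 × 1.687×10^6 / (0.314 × 248 × 1.85))
V_stall = √23420 = 153 m/s

V_stall = 153 m/s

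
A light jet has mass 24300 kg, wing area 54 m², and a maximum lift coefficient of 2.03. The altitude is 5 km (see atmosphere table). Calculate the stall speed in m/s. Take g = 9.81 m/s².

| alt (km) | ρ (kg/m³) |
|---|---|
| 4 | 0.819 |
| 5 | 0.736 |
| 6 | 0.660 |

V_stall = 76.9 m/s

At 5 km, from the table: ρ = 0.736 kg/m³.
Weight W = mg = 24300 × 9.81 = 2.384×10^5 N.
From L = ½ρV²S·CL,max = W: V_stall = √(2W/(ρSCL,max)) = √(2·2.384×10^5/(0.736·54·2.03))
V_stall = √5909 = 76.9 m/s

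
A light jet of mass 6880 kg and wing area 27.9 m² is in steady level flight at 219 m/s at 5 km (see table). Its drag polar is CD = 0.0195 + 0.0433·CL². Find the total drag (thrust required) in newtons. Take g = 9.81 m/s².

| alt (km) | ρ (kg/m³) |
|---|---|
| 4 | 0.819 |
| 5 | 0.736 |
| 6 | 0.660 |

D = 10000 N

At 5 km, from the table: ρ = 0.736 kg/m³.
Level flight ⇒ L = W = m·g = 6880 × 9.81 = 67493 N.
q = ½ρv² = ½ × 0.736 × 219² = 17650 Pa.
CL = W/(q·S) = 67493 / (17650 × 27.9) = 0.1371.
CD = 0.0195 + 0.0433 × 0.1371² = 0.02031.
D = q·S·CD = 17650 × 27.9 × 0.02031 = 10000 N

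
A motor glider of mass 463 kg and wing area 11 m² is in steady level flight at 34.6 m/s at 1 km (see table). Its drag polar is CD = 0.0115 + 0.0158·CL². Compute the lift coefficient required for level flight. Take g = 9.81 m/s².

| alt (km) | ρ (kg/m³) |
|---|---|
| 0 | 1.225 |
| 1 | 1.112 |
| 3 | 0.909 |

CL = 0.62

At 1 km, from the table: ρ = 1.112 kg/m³.
Level flight ⇒ L = W = m·g = 463 × 9.81 = 4542 N.
Dynamic pressure q = 0.5 × 1.112 × 34.6² = 665.6 Pa.
Required CL = L/(qS) = 4542/(665.6·11) = 0.6203.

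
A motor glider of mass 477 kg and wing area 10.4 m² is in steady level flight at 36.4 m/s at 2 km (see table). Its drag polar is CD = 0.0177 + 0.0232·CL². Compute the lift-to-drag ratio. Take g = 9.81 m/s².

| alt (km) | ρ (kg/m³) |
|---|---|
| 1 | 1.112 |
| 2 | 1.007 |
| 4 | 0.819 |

At 2 km, from the table: ρ = 1.007 kg/m³.
In steady level flight, lift balances weight: W = mg = 477 × 9.81 = 4679.4 N.
q = ½ρv² = ½ × 1.007 × 36.4² = 667.1 Pa.
CL = 2W/(ρv²S) = 2×4679.4/(1.007×36.4²×10.4) = 0.6745.
CD = 0.0177 + 0.0232 × 0.6745² = 0.02825.
L/D = CL/CD = 0.6745 / 0.02825 = 23.9

L/D = 23.9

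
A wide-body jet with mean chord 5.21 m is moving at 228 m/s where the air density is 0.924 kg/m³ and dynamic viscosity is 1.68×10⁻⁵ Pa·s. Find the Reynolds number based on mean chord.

Re = 6.53×10^7

Re = ρ·v·c/μ = 0.924 × 228 × 5.21 / (1.68×10⁻⁵) = 6.53×10^7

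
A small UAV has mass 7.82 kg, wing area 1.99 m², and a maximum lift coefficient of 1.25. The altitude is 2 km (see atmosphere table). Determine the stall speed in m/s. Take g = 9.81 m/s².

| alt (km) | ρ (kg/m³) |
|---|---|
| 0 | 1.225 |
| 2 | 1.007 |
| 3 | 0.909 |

At 2 km, from the table: ρ = 1.007 kg/m³.
Weight W = mg = 7.82 × 9.81 = 76.71 N.
From L = ½ρV²S·CL,max = W: V_stall = √(2W/(ρSCL,max)) = √(2·76.71/(1.007·1.99·1.25))
V_stall = √61.25 = 7.83 m/s

V_stall = 7.83 m/s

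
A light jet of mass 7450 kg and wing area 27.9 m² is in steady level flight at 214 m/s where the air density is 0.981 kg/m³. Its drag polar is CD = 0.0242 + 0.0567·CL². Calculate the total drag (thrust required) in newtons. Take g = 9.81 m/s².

D = 15600 N

In steady level flight, lift balances weight: W = mg = 7450 × 9.81 = 73084 N.
q = ½ρv² = ½ × 0.981 × 214² = 22460 Pa.
CL = W/(q·S) = 73084 / (22460 × 27.9) = 0.1166.
CD = 0.0242 + 0.0567 × 0.1166² = 0.02497.
D = q·S·CD = 22460 × 27.9 × 0.02497 = 15650 N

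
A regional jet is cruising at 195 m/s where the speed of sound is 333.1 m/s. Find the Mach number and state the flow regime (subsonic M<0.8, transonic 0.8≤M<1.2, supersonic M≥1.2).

M = 0.585 (subsonic)

M = v/a = 195 / 333.1 = 0.585
M = 0.585 → subsonic.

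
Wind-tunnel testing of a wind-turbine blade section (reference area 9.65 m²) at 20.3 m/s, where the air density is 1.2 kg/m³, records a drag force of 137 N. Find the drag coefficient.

From D = ½ρv²S·CD, rearranging gives CD = 2D/(ρv²S).
CD = 2 × 137 / (1.2 × 20.3² × 9.65) = 0.0574

CD = 0.0574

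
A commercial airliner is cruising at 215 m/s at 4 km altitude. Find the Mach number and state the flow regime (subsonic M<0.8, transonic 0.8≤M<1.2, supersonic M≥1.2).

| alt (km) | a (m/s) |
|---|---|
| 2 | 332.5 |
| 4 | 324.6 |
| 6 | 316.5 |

At 4 km, from the table: a = 324.6 m/s.
M = v/a = 215 / 324.6 = 0.662
M = 0.662 → subsonic.

M = 0.662 (subsonic)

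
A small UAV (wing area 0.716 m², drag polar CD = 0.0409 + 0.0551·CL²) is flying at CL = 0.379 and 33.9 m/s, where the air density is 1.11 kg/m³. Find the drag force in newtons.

CD = 0.0409 + 0.0551 × 0.379² = 0.04881
D = ½ρv²S·CD = ½ × 1.11 × 33.9² × 0.716 × 0.04881 = 22.3 N

D = 22.3 N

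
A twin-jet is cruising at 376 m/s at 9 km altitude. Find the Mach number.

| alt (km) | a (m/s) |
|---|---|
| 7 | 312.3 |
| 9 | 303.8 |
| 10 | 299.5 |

M = 1.24

At 9 km, from the table: a = 303.8 m/s.
M = v/a = 376 / 303.8 = 1.24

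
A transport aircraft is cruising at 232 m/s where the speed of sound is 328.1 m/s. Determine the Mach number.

M = 0.707

M = v/a = 232 / 328.1 = 0.707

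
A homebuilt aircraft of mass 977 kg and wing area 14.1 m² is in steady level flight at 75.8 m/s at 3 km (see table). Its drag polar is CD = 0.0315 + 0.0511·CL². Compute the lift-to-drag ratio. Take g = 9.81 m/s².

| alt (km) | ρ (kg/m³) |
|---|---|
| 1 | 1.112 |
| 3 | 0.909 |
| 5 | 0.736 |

At 3 km, from the table: ρ = 0.909 kg/m³.
In steady level flight, lift balances weight: W = mg = 977 × 9.81 = 9584.4 N.
q = ½ρv² = ½ × 0.909 × 75.8² = 2611 Pa.
CL = W/(q·S) = 9584.4 / (2611 × 14.1) = 0.2603.
CD = 0.0315 + 0.0511 × 0.2603² = 0.03496.
L/D = CL/CD = 0.2603 / 0.03496 = 7.45

L/D = 7.45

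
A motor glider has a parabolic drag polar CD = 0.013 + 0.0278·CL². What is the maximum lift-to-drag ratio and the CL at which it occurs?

For CD = CD0 + K·CL², (L/D)max occurs at CL* = √(CD0/K) and equals 1/(2√(K·CD0)).
(L/D)max = 1/(2√(0.0278 × 0.013)) = 1/(2 × 0.01901) = 26.3
CL* = √(0.013/0.0278) = 0.684

(L/D)max = 26.3, at CL = 0.684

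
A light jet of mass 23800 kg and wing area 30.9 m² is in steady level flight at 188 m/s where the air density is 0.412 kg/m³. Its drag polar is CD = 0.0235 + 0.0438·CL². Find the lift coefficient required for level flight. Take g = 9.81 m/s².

Weight W = mg = 23800 × 9.81 = 2.3348×10^5 N; in level flight L = W.
q = ½ρv² = ½ × 0.412 × 188² = 7281 Pa.
CL = 2W/(ρv²S) = 2×2.3348×10^5/(0.412×188²×30.9) = 1.038.

CL = 1.04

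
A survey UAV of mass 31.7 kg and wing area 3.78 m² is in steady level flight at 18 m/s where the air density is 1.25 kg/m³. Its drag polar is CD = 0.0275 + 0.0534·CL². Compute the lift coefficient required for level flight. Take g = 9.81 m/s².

In steady level flight, lift balances weight: W = mg = 31.7 × 9.81 = 310.98 N.
q = ½ρv² = ½ × 1.25 × 18² = 202.5 Pa.
CL = 2W/(ρv²S) = 2×310.98/(1.25×18²×3.78) = 0.4063.

CL = 0.406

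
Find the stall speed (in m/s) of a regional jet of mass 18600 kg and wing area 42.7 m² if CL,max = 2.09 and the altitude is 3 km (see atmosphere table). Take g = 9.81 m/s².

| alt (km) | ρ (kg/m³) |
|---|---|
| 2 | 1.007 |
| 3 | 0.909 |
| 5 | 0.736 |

At 3 km, from the table: ρ = 0.909 kg/m³.
At stall, lift equals weight: L = W = m·g = 18600 × 9.81 = 1.825×10^5 N.
From L = ½ρV²S·CL,max = W: V_stall = √(2W/(ρSCL,max)) = √(2·1.825×10^5/(0.909·42.7·2.09))
V_stall = √4499 = 67.1 m/s

V_stall = 67.1 m/s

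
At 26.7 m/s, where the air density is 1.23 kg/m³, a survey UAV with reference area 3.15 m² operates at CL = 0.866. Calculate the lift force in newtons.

L = 1200 N

L = ½ρv²S·CL = ½ × 1.23 × 26.7² × 3.15 × 0.866 = 1200 N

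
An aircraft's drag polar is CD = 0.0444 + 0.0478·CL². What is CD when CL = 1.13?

CD = 0.105

CD = 0.0444 + 0.0478 × 1.13² = 0.0444 + 0.06104 = 0.105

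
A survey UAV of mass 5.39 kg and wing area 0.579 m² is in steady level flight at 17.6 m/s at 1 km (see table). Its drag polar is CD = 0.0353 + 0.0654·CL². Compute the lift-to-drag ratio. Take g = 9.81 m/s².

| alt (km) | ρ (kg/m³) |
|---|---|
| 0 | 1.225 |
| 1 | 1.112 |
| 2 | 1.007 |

L/D = 9.88

At 1 km, from the table: ρ = 1.112 kg/m³.
Level flight ⇒ L = W = m·g = 5.39 × 9.81 = 52.876 N.
Dynamic pressure q = 0.5 × 1.112 × 17.6² = 172.2 Pa.
CL = 2W/(ρv²S) = 2×52.876/(1.112×17.6²×0.579) = 0.5302.
CD = 0.0353 + 0.0654 × 0.5302² = 0.05369.
L/D = CL/CD = 0.5302 / 0.05369 = 9.88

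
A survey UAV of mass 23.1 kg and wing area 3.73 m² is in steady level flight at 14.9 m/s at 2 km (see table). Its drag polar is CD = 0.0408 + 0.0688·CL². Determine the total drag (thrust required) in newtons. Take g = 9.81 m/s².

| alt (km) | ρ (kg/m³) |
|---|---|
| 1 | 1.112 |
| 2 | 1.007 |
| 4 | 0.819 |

At 2 km, from the table: ρ = 1.007 kg/m³.
Level flight ⇒ L = W = m·g = 23.1 × 9.81 = 226.61 N.
q = ½ρv² = ½ × 1.007 × 14.9² = 111.8 Pa.
CL = 2W/(ρv²S) = 2×226.61/(1.007×14.9²×3.73) = 0.5435.
CD = 0.0408 + 0.0688 × 0.5435² = 0.06112.
D = q·S·CD = 111.8 × 3.73 × 0.06112 = 25.49 N

D = 25.5 N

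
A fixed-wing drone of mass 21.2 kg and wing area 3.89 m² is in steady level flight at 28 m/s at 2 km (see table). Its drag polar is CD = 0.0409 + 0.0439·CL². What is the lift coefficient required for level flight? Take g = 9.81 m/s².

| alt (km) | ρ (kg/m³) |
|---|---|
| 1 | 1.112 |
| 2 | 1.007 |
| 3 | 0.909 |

At 2 km, from the table: ρ = 1.007 kg/m³.
Weight W = mg = 21.2 × 9.81 = 207.97 N; in level flight L = W.
q = ½ρv² = ½ × 1.007 × 28² = 394.7 Pa.
CL = 2W/(ρv²S) = 2×207.97/(1.007×28²×3.89) = 0.1354.

CL = 0.135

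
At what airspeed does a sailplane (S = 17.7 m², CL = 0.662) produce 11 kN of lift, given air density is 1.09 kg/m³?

L = ½ρv²S·CL ⇒ v = √(2L/(ρ·S·CL))
v = √(2 × 11000 / (1.09 × 17.7 × 0.662)) = √1723 = 41.5 m/s

v = 41.5 m/s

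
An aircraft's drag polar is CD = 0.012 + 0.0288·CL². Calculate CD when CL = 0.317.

CD = 0.012 + 0.0288 × 0.317² = 0.012 + 0.002894 = 0.0149

CD = 0.0149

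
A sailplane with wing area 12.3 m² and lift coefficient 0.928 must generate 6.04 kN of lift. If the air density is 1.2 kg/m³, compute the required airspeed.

L = ½ρv²S·CL ⇒ v = √(2L/(ρ·S·CL))
v = √(2 × 6040 / (1.2 × 12.3 × 0.928)) = √881.9 = 29.7 m/s

v = 29.7 m/s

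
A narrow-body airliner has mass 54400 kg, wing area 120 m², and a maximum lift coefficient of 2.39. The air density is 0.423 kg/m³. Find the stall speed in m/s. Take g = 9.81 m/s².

V_stall = 93.8 m/s

Weight W = mg = 54400 × 9.81 = 5.337×10^5 N.
From L = ½ρV²S·CL,max = W: V_stall = √(2W/(ρSCL,max)) = √(2·5.337×10^5/(0.423·120·2.39))
V_stall = √8798 = 93.8 m/s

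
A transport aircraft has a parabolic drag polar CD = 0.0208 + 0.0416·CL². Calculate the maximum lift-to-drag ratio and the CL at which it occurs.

For CD = CD0 + K·CL², (L/D)max occurs at CL* = √(CD0/K) and equals 1/(2√(K·CD0)).
(L/D)max = 1/(2√(0.0416 × 0.0208)) = 1/(2 × 0.02942) = 17
CL* = √(0.0208/0.0416) = 0.707

(L/D)max = 17, at CL = 0.707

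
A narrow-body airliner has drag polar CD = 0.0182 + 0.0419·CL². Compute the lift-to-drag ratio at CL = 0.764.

L/D = 17.9

CD = 0.0182 + 0.0419 × 0.764² = 0.04266
L/D = CL/CD = 0.764 / 0.04266 = 17.9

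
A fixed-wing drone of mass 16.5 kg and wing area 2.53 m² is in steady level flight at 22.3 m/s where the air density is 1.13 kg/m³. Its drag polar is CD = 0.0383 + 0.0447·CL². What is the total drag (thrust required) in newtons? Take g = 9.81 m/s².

D = 28.9 N

Level flight ⇒ L = W = m·g = 16.5 × 9.81 = 161.87 N.
q = ½ρv² = ½ × 1.13 × 22.3² = 281 Pa.
CL = 2W/(ρv²S) = 2×161.87/(1.13×22.3²×2.53) = 0.2277.
CD = 0.0383 + 0.0447 × 0.2277² = 0.04062.
D = q·S·CD = 281 × 2.53 × 0.04062 = 28.87 N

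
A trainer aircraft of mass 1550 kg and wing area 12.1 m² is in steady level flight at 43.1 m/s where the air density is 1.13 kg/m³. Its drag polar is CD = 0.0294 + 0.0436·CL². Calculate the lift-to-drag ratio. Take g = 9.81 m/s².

L/D = 13

In steady level flight, lift balances weight: W = mg = 1550 × 9.81 = 15206 N.
q = ½ρv² = ½ × 1.13 × 43.1² = 1050 Pa.
CL = 2W/(ρv²S) = 2×15206/(1.13×43.1²×12.1) = 1.197.
CD = 0.0294 + 0.0436 × 1.197² = 0.0919.
L/D = CL/CD = 1.197 / 0.0919 = 13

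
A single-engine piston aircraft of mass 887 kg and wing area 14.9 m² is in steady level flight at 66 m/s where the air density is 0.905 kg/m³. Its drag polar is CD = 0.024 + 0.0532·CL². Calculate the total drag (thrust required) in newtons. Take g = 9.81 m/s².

D = 842 N

In steady level flight, lift balances weight: W = mg = 887 × 9.81 = 8701.5 N.
q = ½ρv² = ½ × 0.905 × 66² = 1971 Pa.
CL = 2W/(ρv²S) = 2×8701.5/(0.905×66²×14.9) = 0.2963.
CD = 0.024 + 0.0532 × 0.2963² = 0.02867.
D = q·S·CD = 1971 × 14.9 × 0.02867 = 842 N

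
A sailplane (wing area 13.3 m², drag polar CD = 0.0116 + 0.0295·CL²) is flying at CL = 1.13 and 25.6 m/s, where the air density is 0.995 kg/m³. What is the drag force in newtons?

CD = 0.0116 + 0.0295 × 1.13² = 0.04927
D = ½ρv²S·CD = ½ × 0.995 × 25.6² × 13.3 × 0.04927 = 214 N

D = 214 N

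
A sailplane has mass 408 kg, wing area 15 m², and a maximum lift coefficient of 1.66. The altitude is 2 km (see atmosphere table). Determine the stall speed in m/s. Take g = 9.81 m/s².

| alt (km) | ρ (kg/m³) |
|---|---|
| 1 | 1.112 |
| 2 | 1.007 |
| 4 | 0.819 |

V_stall = 17.9 m/s

At 2 km, from the table: ρ = 1.007 kg/m³.
At stall, lift equals weight: L = W = m·g = 408 × 9.81 = 4002 N.
From L = ½ρV²S·CL,max = W: V_stall = √(2W/(ρSCL,max)) = √(2·4002/(1.007·15·1.66))
V_stall = √319.2 = 17.9 m/s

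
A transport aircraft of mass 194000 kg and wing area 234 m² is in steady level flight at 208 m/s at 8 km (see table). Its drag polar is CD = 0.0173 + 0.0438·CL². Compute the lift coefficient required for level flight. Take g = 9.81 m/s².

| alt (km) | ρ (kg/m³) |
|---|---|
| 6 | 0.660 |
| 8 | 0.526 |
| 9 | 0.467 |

CL = 0.715

At 8 km, from the table: ρ = 0.526 kg/m³.
In steady level flight, lift balances weight: W = mg = 194000 × 9.81 = 1.9031×10^6 N.
Dynamic pressure q = 0.5 × 0.526 × 208² = 11380 Pa.
CL = 2W/(ρv²S) = 2×1.9031×10^6/(0.526×208²×234) = 0.7148.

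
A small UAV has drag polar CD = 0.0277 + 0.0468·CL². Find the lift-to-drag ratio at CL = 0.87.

CD = 0.0277 + 0.0468 × 0.87² = 0.06312
L/D = CL/CD = 0.87 / 0.06312 = 13.8

L/D = 13.8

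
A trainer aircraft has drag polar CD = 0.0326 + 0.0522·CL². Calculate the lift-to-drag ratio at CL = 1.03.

CD = 0.0326 + 0.0522 × 1.03² = 0.08798
L/D = CL/CD = 1.03 / 0.08798 = 11.7

L/D = 11.7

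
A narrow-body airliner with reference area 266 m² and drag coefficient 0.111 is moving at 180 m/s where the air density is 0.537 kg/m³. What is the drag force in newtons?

D = ½ρv²S·CD = ½ × 0.537 × 180² × 266 × 0.111 = 2.57×10^5 N ≈ 257 kN

D = 2.57×10^5 N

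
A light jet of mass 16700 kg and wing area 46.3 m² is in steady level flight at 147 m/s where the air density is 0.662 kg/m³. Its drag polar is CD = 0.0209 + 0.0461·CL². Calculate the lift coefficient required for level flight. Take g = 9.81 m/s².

In steady level flight, lift balances weight: W = mg = 16700 × 9.81 = 1.6383×10^5 N.
q = ½ρv² = ½ × 0.662 × 147² = 7153 Pa.
Required CL = L/(qS) = 1.6383×10^5/(7153·46.3) = 0.4947.

CL = 0.495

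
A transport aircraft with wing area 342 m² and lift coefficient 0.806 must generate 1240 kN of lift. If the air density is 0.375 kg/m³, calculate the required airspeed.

v = 155 m/s

L = ½ρv²S·CL ⇒ v = √(2L/(ρ·S·CL))
v = √(2 × 1.24×10^6 / (0.375 × 342 × 0.806)) = √23990 = 155 m/s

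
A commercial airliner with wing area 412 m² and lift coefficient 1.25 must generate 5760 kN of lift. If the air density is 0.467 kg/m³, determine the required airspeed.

v = 219 m/s

L = ½ρv²S·CL ⇒ v = √(2L/(ρ·S·CL))
v = √(2 × 5.76×10^6 / (0.467 × 412 × 1.25)) = √47900 = 219 m/s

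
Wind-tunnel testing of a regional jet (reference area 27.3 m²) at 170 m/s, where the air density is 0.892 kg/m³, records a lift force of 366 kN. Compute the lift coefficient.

From L = ½ρv²S·CL, rearranging gives CL = 2L/(ρv²S).
CL = 2 × 3.66×10^5 / (0.892 × 170² × 27.3) = 1.04

CL = 1.04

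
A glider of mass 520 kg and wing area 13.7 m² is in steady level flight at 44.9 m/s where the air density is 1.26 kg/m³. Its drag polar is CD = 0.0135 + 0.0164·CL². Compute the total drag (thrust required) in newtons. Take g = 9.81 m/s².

In steady level flight, lift balances weight: W = mg = 520 × 9.81 = 5101.2 N.
q = ½ρv² = ½ × 1.26 × 44.9² = 1270 Pa.
CL = 2W/(ρv²S) = 2×5101.2/(1.26×44.9²×13.7) = 0.2932.
CD = 0.0135 + 0.0164 × 0.2932² = 0.01491.
D = q·S·CD = 1270 × 13.7 × 0.01491 = 259.4 N

D = 259 N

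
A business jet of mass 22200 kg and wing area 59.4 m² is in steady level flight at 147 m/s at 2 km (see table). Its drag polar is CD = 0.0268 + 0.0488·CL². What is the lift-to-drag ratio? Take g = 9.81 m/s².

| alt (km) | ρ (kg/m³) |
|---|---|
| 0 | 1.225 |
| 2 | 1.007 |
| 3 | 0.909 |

L/D = 10.4

At 2 km, from the table: ρ = 1.007 kg/m³.
In steady level flight, lift balances weight: W = mg = 22200 × 9.81 = 2.1778×10^5 N.
Dynamic pressure q = 0.5 × 1.007 × 147² = 10880 Pa.
CL = W/(q·S) = 2.1778×10^5 / (10880 × 59.4) = 0.337.
CD = 0.0268 + 0.0488 × 0.337² = 0.03234.
L/D = CL/CD = 0.337 / 0.03234 = 10.4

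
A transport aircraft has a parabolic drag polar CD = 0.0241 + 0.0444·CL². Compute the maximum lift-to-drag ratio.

(L/D)max = 15.3

For CD = CD0 + K·CL², (L/D)max occurs at CL* = √(CD0/K) and equals 1/(2√(K·CD0)).
(L/D)max = 1/(2√(0.0444 × 0.0241)) = 1/(2 × 0.03271) = 15.3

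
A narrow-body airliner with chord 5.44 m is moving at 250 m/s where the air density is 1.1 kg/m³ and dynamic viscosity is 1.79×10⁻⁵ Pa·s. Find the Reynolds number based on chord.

Re = ρ·v·c/μ = 1.1 × 250 × 5.44 / (1.79×10⁻⁵) = 8.36×10^7

Re = 8.36×10^7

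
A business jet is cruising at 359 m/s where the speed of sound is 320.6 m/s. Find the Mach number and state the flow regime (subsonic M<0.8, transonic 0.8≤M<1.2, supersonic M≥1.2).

M = 1.12 (transonic)

M = v/a = 359 / 320.6 = 1.12
M = 1.12 → transonic.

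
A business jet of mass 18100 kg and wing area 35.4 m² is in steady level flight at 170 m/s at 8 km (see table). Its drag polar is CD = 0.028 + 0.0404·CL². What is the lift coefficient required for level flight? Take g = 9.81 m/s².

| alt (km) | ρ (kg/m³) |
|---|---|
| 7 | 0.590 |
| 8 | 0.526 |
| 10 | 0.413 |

CL = 0.66

At 8 km, from the table: ρ = 0.526 kg/m³.
Level flight ⇒ L = W = m·g = 18100 × 9.81 = 1.7756×10^5 N.
q = ½ρv² = ½ × 0.526 × 170² = 7601 Pa.
CL = 2W/(ρv²S) = 2×1.7756×10^5/(0.526×170²×35.4) = 0.6599.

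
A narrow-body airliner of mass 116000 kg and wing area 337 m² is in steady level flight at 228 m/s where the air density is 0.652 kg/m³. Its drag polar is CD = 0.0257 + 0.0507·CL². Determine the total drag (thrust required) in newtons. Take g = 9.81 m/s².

D = 1.58×10^5 N

In steady level flight, lift balances weight: W = mg = 116000 × 9.81 = 1.138×10^6 N.
Dynamic pressure q = 0.5 × 0.652 × 228² = 16950 Pa.
Required CL = L/(qS) = 1.138×10^6/(16950·337) = 0.1993.
CD = 0.0257 + 0.0507 × 0.1993² = 0.02771.
D = q·S·CD = 16950 × 337 × 0.02771 = 1.583×10^5 N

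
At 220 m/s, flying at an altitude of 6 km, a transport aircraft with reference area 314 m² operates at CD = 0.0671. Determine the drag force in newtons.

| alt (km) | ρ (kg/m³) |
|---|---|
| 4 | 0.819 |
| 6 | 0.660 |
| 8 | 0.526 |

At 6 km, from the table: ρ = 0.660 kg/m³.
Dynamic pressure q = ½ρv² = ½ × 0.66 × 220² = 15970 Pa.
D = q·S·CD = 15970 × 314 × 0.0671 = 3.37×10^5 N ≈ 337 kN

D = 3.37×10^5 N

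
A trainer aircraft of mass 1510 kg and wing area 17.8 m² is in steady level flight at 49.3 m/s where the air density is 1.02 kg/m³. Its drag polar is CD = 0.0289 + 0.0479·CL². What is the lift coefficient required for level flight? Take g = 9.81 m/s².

In steady level flight, lift balances weight: W = mg = 1510 × 9.81 = 14813 N.
q = ½ρv² = ½ × 1.02 × 49.3² = 1240 Pa.
CL = 2W/(ρv²S) = 2×14813/(1.02×49.3²×17.8) = 0.6714.

CL = 0.671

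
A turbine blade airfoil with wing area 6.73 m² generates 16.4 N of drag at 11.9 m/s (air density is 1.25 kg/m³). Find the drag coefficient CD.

CD = 0.0275

From D = ½ρv²S·CD, rearranging gives CD = 2D/(ρv²S).
CD = 2 × 16.4 / (1.25 × 11.9² × 6.73) = 0.0275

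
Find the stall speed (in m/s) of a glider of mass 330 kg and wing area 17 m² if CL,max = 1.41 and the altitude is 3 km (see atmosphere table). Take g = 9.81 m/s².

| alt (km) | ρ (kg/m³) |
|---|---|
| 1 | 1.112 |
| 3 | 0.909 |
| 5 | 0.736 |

V_stall = 17.2 m/s

At 3 km, from the table: ρ = 0.909 kg/m³.
At stall, lift equals weight: L = W = m·g = 330 × 9.81 = 3237 N.
From L = ½ρV²S·CL,max = W: V_stall = √(2W/(ρSCL,max)) = √(2·3237/(0.909·17·1.41))
V_stall = √297.2 = 17.2 m/s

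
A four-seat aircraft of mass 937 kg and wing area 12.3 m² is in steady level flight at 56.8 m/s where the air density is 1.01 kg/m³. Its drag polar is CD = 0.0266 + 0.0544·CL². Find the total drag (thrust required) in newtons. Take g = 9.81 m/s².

Level flight ⇒ L = W = m·g = 937 × 9.81 = 9192 N.
Dynamic pressure q = 0.5 × 1.01 × 56.8² = 1629 Pa.
CL = 2W/(ρv²S) = 2×9192/(1.01×56.8²×12.3) = 0.4587.
CD = 0.0266 + 0.0544 × 0.4587² = 0.03805.
D = q·S·CD = 1629 × 12.3 × 0.03805 = 762.4 N

D = 762 N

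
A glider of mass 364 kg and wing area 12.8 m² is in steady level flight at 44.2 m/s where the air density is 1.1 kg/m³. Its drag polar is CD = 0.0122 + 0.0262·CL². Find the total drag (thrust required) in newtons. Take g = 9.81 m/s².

D = 192 N

Weight W = mg = 364 × 9.81 = 3570.8 N; in level flight L = W.
Dynamic pressure q = 0.5 × 1.1 × 44.2² = 1075 Pa.
CL = 2W/(ρv²S) = 2×3570.8/(1.1×44.2²×12.8) = 0.2596.
CD = 0.0122 + 0.0262 × 0.2596² = 0.01397.
D = q·S·CD = 1075 × 12.8 × 0.01397 = 192.1 N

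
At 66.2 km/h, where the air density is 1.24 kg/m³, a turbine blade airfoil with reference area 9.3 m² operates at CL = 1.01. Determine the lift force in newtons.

L = 1970 N

Convert speed: v = 66.2 km/h ÷ 3.6 = 18.39 m/s.
L = ½ρv²S·CL = ½ × 1.24 × 18.39² × 9.3 × 1.01 = 1970 N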